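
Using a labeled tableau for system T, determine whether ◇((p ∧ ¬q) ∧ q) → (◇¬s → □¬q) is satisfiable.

1. ◇((p ∧ ¬q) ∧ q) → (◇¬s → □¬q), u
2. ◇¬s → □¬q, u
3. □¬q, u
4. ¬q, u
Accessibility: uRu

Satisfiable (open branch found)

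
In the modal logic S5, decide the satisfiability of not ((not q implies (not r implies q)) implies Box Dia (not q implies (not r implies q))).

No, unsatisfiable

1. not ((not q implies (not r implies q)) implies Box Dia (not q implies (not r implies q))), 0
2. not q implies (not r implies q), 0
3. not Box Dia (not q implies (not r implies q)), 0
4. not r implies q, 0
5. r, 0
6. not Dia (not q implies (not r implies q)), 1
7. not (not q implies (not r implies q)), 0
8. not q, 0
9. not (not r implies q), 0
10. not r, 0
Accessibility: 0R0, 0R1, 1R0, 1R1
Branch closes: r and not r both at 0.
Every branch closes; the branch above is one of them.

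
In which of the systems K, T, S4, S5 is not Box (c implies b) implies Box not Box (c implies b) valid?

S5

S4-tableau for the negation not (not Box (c implies b) implies Box not Box (c implies b)):
1. not (not Box (c implies b) implies Box not Box (c implies b)), u
2. not Box (c implies b), u   [neg-implies-rule on 1]
3. not Box not Box (c implies b), u   [neg-implies-rule on 1]
4. not (c implies b), v   [neg-Box-rule on 2: fresh world v, uRv]
5. c, v   [neg-implies-rule on 4]
6. not b, v   [neg-implies-rule on 4]
7. Box (c implies b), w   [neg-Box-rule on 3: fresh world w, uRw]
8. c implies b, w   [Box-rule on 7 via wRw]
9. b, w   [implies-rule on 8 (branches; this branch)]
Accessibility: uRu, uRv, uRw, vRv, wRw
Complete open branch: countermodel on an S4-frame, so not valid in S4, nor in K, T (the same frame is also a K-frame and a T-frame).
S5-tableau for the negation not (not Box (c implies b) implies Box not Box (c implies b)):
1. not (not Box (c implies b) implies Box not Box (c implies b)), u
2. not Box (c implies b), u   [neg-implies-rule on 1]
3. not Box not Box (c implies b), u   [neg-implies-rule on 1]
4. not (c implies b), v   [neg-Box-rule on 2: fresh world v, uRv]
5. c, v   [neg-implies-rule on 4]
6. not b, v   [neg-implies-rule on 4]
7. Box (c implies b), w   [neg-Box-rule on 3: fresh world w, uRw]
8. c implies b, u   [Box-rule on 7 via wRu]
9. c implies b, v   [Box-rule on 7 via wRv]
10. c implies b, w   [Box-rule on 7 via wRw]
11. b, u   [implies-rule on 8 (branches; this branch)]
12. b, v   [implies-rule on 9 (branches; this branch)]
Accessibility: uRu, uRv, uRw, vRu, vRv, vRw, wRu, wRv, wRw
Branch closes: b and not b both at v.
Every branch closes (one shown): valid in S5.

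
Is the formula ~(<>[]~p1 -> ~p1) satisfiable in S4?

Satisfiable (open branch found)

1. ~(<>[]~p1 -> ~p1), u
2. <>[]~p1, u
3. p1, u
4. []~p1, v
5. ~p1, v
Accessibility: uRu, uRv, vRv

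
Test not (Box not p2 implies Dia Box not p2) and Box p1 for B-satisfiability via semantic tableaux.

1. not (Box not p2 implies Dia Box not p2) and Box p1, 0
2. not (Box not p2 implies Dia Box not p2), 0   [and-rule on 1]
3. Box p1, 0   [and-rule on 1]
4. Box not p2, 0   [neg-implies-rule on 2]
5. not Dia Box not p2, 0   [neg-implies-rule on 2]
6. p1, 0   [Box-rule on 3 via 0R0]
7. not p2, 0   [Box-rule on 4 via 0R0]
8. not Box not p2, 0   [neg-Dia-rule on 5 via 0R0]
9. p2, 1   [neg-Box-rule on 8: fresh world 1, 0R1]
10. p1, 1   [Box-rule on 3 via 0R1]
11. not p2, 1   [Box-rule on 4 via 0R1]
Accessibility: 0R0, 0R1, 1R0, 1R1
Branch closes: p2 and not p2 both at 1.
All branches of the tableau close; one closing branch shown above.

Unsatisfiable (every branch closes)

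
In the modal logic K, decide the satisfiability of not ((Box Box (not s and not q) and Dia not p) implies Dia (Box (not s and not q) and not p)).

1. not ((Box Box (not s and not q) and Dia not p) implies Dia (Box (not s and not q) and not p)), 0
2. Box Box (not s and not q) and Dia not p, 0   [neg-implies-rule on 1]
3. not Dia (Box (not s and not q) and not p), 0   [neg-implies-rule on 1]
4. Box Box (not s and not q), 0   [and-rule on 2]
5. Dia not p, 0   [and-rule on 2]
6. not p, 1   [Dia-rule on 5: fresh world 1, 0R1]
7. not (Box (not s and not q) and not p), 1   [neg-Dia-rule on 3 via 0R1]
8. Box (not s and not q), 1   [Box-rule on 4 via 0R1]
9. not Box (not s and not q), 1   [neg-and-rule on 7 (branches; this branch)]
10. not (not s and not q), 2   [neg-Box-rule on 9: fresh world 2, 1R2]
11. not s and not q, 2   [Box-rule on 8 via 1R2]
12. not s, 2   [and-rule on 11]
13. not q, 2   [and-rule on 11]
14. q, 2   [neg-and-rule on 10 (branches; this branch)]
Accessibility: 0R1, 1R2
Branch closes: q and not q both at 2.
Every branch closes; the branch above is one of them.

Unsatisfiable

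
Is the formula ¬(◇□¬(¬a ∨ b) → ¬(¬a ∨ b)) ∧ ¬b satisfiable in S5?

1. ¬(◇□¬(¬a ∨ b) → ¬(¬a ∨ b)) ∧ ¬b, 0
2. ¬(◇□¬(¬a ∨ b) → ¬(¬a ∨ b)), 0   [∧-rule on 1]
3. ¬b, 0   [∧-rule on 1]
4. ◇□¬(¬a ∨ b), 0   [¬→-rule on 2]
5. ¬a ∨ b, 0   [¬→-rule on 2]
6. ¬a, 0   [∨-rule on 5 (branches; this branch)]
7. □¬(¬a ∨ b), 1   [◇-rule on 4: fresh world 1, 0R1]
8. ¬(¬a ∨ b), 0   [□-rule on 7 via 1R0]
9. a, 0   [¬∨-rule on 8]
Accessibility: 0R0, 0R1, 1R0, 1R1
Branch closes: a and ¬a both at 0.
Every branch closes; the branch above is one of them.

Unsatisfiable (every branch closes)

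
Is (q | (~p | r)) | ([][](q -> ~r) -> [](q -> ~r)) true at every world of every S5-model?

Tableau for the negation ~((q | (~p | r)) | ([][](q -> ~r) -> [](q -> ~r))):
1. ~((q | (~p | r)) | ([][](q -> ~r) -> [](q -> ~r))), u
2. ~(q | (~p | r)), u
3. ~([][](q -> ~r) -> [](q -> ~r)), u
4. ~q, u
5. ~(~p | r), u
6. [][](q -> ~r), u
7. ~[](q -> ~r), u
8. p, u
9. ~r, u
10. [](q -> ~r), u
11. q -> ~r, u
12. ~(q -> ~r), v
13. q, v
14. r, v
15. [](q -> ~r), v
16. q -> ~r, v
17. ~r, v
Accessibility: uRu, uRv, vRu, vRv
Branch closes: r and ~r both at v.
All branches of the negation close; one closing branch shown above.

Valid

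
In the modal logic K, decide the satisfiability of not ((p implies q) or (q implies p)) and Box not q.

1. not ((p implies q) or (q implies p)) and Box not q, w0
2. not ((p implies q) or (q implies p)), w0
3. Box not q, w0
4. not (p implies q), w0
5. not (q implies p), w0
6. p, w0
7. not q, w0
8. q, w0
9. not p, w0
Branch closes: q and not q both at w0.
Every branch closes; the branch above is one of them.

Unsatisfiable (every branch closes)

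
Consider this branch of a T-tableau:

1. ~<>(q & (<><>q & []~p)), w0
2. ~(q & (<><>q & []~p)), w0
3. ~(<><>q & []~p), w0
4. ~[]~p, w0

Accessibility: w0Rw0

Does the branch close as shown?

No atom appears with both signs at the same world.

Not closed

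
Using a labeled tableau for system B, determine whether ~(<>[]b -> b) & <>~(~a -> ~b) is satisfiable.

1. ~(<>[]b -> b) & <>~(~a -> ~b), w0
2. ~(<>[]b -> b), w0
3. <>~(~a -> ~b), w0
4. <>[]b, w0
5. ~b, w0
6. ~(~a -> ~b), w1
7. ~a, w1
8. b, w1
9. []b, w2
10. b, w0
Accessibility: w0Rw0, w0Rw1, w0Rw2, w1Rw0, w1Rw1, w2Rw0, w2Rw2
Branch closes: b and ~b both at w0.
(One branch shown.) All branches close.

Unsatisfiable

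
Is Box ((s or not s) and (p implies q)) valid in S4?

Tableau for the negation not Box ((s or not s) and (p implies q)):
1. not Box ((s or not s) and (p implies q)), 0
2. not ((s or not s) and (p implies q)), 1
3. not (p implies q), 1
4. p, 1
5. not q, 1
Accessibility: 0R0, 0R1, 1R1
The negation has an open branch (countermodel exists).

Not valid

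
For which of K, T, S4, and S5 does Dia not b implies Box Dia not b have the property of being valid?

S4-tableau for the negation not (Dia not b implies Box Dia not b):
1. not (Dia not b implies Box Dia not b), 0
2. Dia not b, 0   [neg-implies-rule on 1]
3. not Box Dia not b, 0   [neg-implies-rule on 1]
4. not b, 1   [Dia-rule on 2: fresh world 1, 0R1]
5. not Dia not b, 2   [neg-Box-rule on 3: fresh world 2, 0R2]
6. b, 2   [neg-Dia-rule on 5 via 2R2]
Accessibility: 0R0, 0R1, 0R2, 1R1, 2R2
Complete open branch: countermodel on an S4-frame, so not valid in S4, nor in K, T (the same frame is also a K-frame and a T-frame).
S5-tableau for the negation not (Dia not b implies Box Dia not b):
1. not (Dia not b implies Box Dia not b), 0
2. Dia not b, 0   [neg-implies-rule on 1]
3. not Box Dia not b, 0   [neg-implies-rule on 1]
4. not b, 1   [Dia-rule on 2: fresh world 1, 0R1]
5. not Dia not b, 2   [neg-Box-rule on 3: fresh world 2, 0R2]
6. b, 0   [neg-Dia-rule on 5 via 2R0]
7. b, 1   [neg-Dia-rule on 5 via 2R1]
Accessibility: 0R0, 0R1, 0R2, 1R0, 1R1, 1R2, 2R0, 2R1, 2R2
Branch closes: b and not b both at 1.
Every branch closes (one shown): valid in S5.

S5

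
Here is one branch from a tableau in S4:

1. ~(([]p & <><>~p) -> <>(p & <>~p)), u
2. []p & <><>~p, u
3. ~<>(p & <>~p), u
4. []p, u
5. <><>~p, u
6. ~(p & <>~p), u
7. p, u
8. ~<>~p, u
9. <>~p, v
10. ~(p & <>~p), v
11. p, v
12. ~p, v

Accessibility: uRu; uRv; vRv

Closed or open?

Closed

Both p and ~p appear at v.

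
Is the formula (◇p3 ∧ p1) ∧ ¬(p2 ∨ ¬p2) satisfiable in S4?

No, unsatisfiable

1. (◇p3 ∧ p1) ∧ ¬(p2 ∨ ¬p2), w0
2. ◇p3 ∧ p1, w0
3. ¬(p2 ∨ ¬p2), w0
4. ◇p3, w0
5. p1, w0
6. ¬p2, w0
7. p2, w0
Accessibility: w0Rw0
Branch closes: p2 and ¬p2 both at w0.
All branches of the tableau close; one closing branch shown above.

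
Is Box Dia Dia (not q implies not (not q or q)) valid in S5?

Invalid (countermodel exists)

Tableau for the negation not Box Dia Dia (not q implies not (not q or q)):
1. not Box Dia Dia (not q implies not (not q or q)), u
2. not Dia Dia (not q implies not (not q or q)), v
3. not Dia (not q implies not (not q or q)), u
4. not Dia (not q implies not (not q or q)), v
5. not (not q implies not (not q or q)), u
6. not q, u
7. not q or q, u
8. not (not q implies not (not q or q)), v
9. not q, v
10. not q or q, v
Accessibility: uRu, uRv, vRu, vRv
The negation has an open branch (countermodel exists).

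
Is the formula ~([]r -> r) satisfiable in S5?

Unsatisfiable

1. ~([]r -> r), 0
2. []r, 0   [~->-rule on 1]
3. ~r, 0   [~->-rule on 1]
4. r, 0   [[]-rule on 2 via 0R0]
Accessibility: 0R0
Branch closes: r and ~r both at 0.
Every branch closes; the branch above is one of them.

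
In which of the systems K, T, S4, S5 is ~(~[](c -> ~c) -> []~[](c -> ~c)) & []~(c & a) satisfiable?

S4-tableau for the formula:
1. ~(~[](c -> ~c) -> []~[](c -> ~c)) & []~(c & a), u
2. ~(~[](c -> ~c) -> []~[](c -> ~c)), u
3. []~(c & a), u
4. ~[](c -> ~c), u
5. ~[]~[](c -> ~c), u
6. ~(c & a), u
7. ~a, u
8. ~(c -> ~c), v
9. c, v
10. ~(c & a), v
11. ~a, v
12. [](c -> ~c), w
13. ~(c & a), w
14. c -> ~c, w
15. ~a, w
16. ~c, w
Accessibility: uRu, uRv, uRw, vRv, wRw
Complete open branch: satisfiable in S4, hence also in K, T (this S4-model is also a K-model and a T-model).
S5-tableau for the formula:
1. ~(~[](c -> ~c) -> []~[](c -> ~c)) & []~(c & a), u
2. ~(~[](c -> ~c) -> []~[](c -> ~c)), u
3. []~(c & a), u
4. ~[](c -> ~c), u
5. ~[]~[](c -> ~c), u
6. ~(c & a), u
7. ~a, u
8. ~(c -> ~c), v
9. c, v
10. ~(c & a), v
11. ~a, v
12. [](c -> ~c), w
13. ~(c & a), w
14. c -> ~c, u
15. c -> ~c, v
16. c -> ~c, w
17. ~a, w
18. ~c, u
19. ~c, v
Accessibility: uRu, uRv, uRw, vRu, vRv, vRw, wRu, wRv, wRw
Branch closes: c and ~c both at v.
Every branch closes (one shown): unsatisfiable in S5.

K, T, S4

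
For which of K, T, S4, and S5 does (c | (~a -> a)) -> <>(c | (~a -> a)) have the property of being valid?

K-tableau for the negation ~((c | (~a -> a)) -> <>(c | (~a -> a))):
1. ~((c | (~a -> a)) -> <>(c | (~a -> a))), u
2. c | (~a -> a), u
3. ~<>(c | (~a -> a)), u
4. ~a -> a, u
5. a, u
Complete open branch: countermodel on a K-frame, so not valid in K.
T-tableau for the negation ~((c | (~a -> a)) -> <>(c | (~a -> a))):
1. ~((c | (~a -> a)) -> <>(c | (~a -> a))), u
2. c | (~a -> a), u
3. ~<>(c | (~a -> a)), u
4. ~(c | (~a -> a)), u
5. ~c, u
6. ~(~a -> a), u
7. ~a, u
8. ~a -> a, u
9. a, u
Accessibility: uRu
Branch closes: a and ~a both at u.
Every branch closes (one shown): valid in T, hence also in S4, S5 (every theorem of T is a theorem of S4 and S5).

T, S4, S5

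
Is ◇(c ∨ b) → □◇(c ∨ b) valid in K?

Invalid (countermodel exists)

Tableau for the negation ¬(◇(c ∨ b) → □◇(c ∨ b)):
1. ¬(◇(c ∨ b) → □◇(c ∨ b)), w0
2. ◇(c ∨ b), w0   [¬→-rule on 1]
3. ¬□◇(c ∨ b), w0   [¬→-rule on 1]
4. c ∨ b, w1   [◇-rule on 2: fresh world w1, w0Rw1]
5. b, w1   [∨-rule on 4 (branches; this branch)]
6. ¬◇(c ∨ b), w2   [¬□-rule on 3: fresh world w2, w0Rw2]
Accessibility: w0Rw1, w0Rw2
The negation has an open branch (countermodel exists).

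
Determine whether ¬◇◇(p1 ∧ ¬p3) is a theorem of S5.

Tableau for the negation ◇◇(p1 ∧ ¬p3):
1. ◇◇(p1 ∧ ¬p3), w0
2. ◇(p1 ∧ ¬p3), w1
3. p1 ∧ ¬p3, w2
4. p1, w2
5. ¬p3, w2
Accessibility: w0Rw0, w0Rw1, w0Rw2, w1Rw0, w1Rw1, w1Rw2, w2Rw0, w2Rw1, w2Rw2
The negation has an open branch (countermodel exists).

No, not valid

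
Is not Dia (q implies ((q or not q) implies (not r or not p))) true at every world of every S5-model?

Tableau for the negation Dia (q implies ((q or not q) implies (not r or not p))):
1. Dia (q implies ((q or not q) implies (not r or not p))), u
2. q implies ((q or not q) implies (not r or not p)), v
3. (q or not q) implies (not r or not p), v
4. not r or not p, v
5. not p, v
Accessibility: uRu, uRv, vRu, vRv
The negation has an open branch (countermodel exists).

No, not valid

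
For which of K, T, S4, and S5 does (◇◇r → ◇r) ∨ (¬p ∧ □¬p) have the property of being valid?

S4-tableau for the negation ¬((◇◇r → ◇r) ∨ (¬p ∧ □¬p)):
1. ¬((◇◇r → ◇r) ∨ (¬p ∧ □¬p)), w0
2. ¬(◇◇r → ◇r), w0
3. ¬(¬p ∧ □¬p), w0
4. ◇◇r, w0
5. ¬◇r, w0
6. ¬r, w0
7. ¬□¬p, w0
8. ◇r, w1
9. ¬r, w1
10. p, w2
11. ¬r, w2
12. r, w3
13. ¬r, w3
Accessibility: w0Rw0, w0Rw1, w0Rw2, w0Rw3, w1Rw1, w1Rw3, w2Rw2, w3Rw3
Branch closes: r and ¬r both at w3.
Every branch closes (one shown): valid in S4, hence also in S5 (every theorem of S4 is a theorem of S5).
T-tableau for the negation ¬((◇◇r → ◇r) ∨ (¬p ∧ □¬p)):
1. ¬((◇◇r → ◇r) ∨ (¬p ∧ □¬p)), w0
2. ¬(◇◇r → ◇r), w0
3. ¬(¬p ∧ □¬p), w0
4. ◇◇r, w0
5. ¬◇r, w0
6. ¬r, w0
7. ¬□¬p, w0
8. ◇r, w1
9. ¬r, w1
10. p, w2
11. ¬r, w2
12. r, w3
Accessibility: w0Rw0, w0Rw1, w0Rw2, w1Rw1, w1Rw3, w2Rw2, w3Rw3
Complete open branch: countermodel on a T-frame, so not valid in T, nor in K (the same frame is also a K-frame).

S4, S5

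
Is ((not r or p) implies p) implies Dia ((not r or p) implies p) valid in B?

Valid

Tableau for the negation not (((not r or p) implies p) implies Dia ((not r or p) implies p)):
1. not (((not r or p) implies p) implies Dia ((not r or p) implies p)), 0
2. (not r or p) implies p, 0
3. not Dia ((not r or p) implies p), 0
4. not ((not r or p) implies p), 0
5. not r or p, 0
6. not p, 0
7. not (not r or p), 0
8. r, 0
9. p, 0
Accessibility: 0R0
Branch closes: p and not p both at 0.
Every branch of the negation's tableau closes; the branch above is one of them.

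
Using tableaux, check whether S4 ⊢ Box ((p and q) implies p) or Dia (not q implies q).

Valid

Tableau for the negation not (Box ((p and q) implies p) or Dia (not q implies q)):
1. not (Box ((p and q) implies p) or Dia (not q implies q)), w0
2. not Box ((p and q) implies p), w0
3. not Dia (not q implies q), w0
4. not (not q implies q), w0
5. not q, w0
6. not ((p and q) implies p), w1
7. p and q, w1
8. not p, w1
9. p, w1
10. q, w1
Accessibility: w0Rw0, w0Rw1, w1Rw1
Branch closes: p and not p both at w1.
All branches of the negation close; one closing branch shown above.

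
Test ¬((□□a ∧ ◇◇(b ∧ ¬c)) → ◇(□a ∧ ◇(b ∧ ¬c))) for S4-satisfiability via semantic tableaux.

Unsatisfiable (every branch closes)

1. ¬((□□a ∧ ◇◇(b ∧ ¬c)) → ◇(□a ∧ ◇(b ∧ ¬c))), 0
2. □□a ∧ ◇◇(b ∧ ¬c), 0
3. ¬◇(□a ∧ ◇(b ∧ ¬c)), 0
4. □□a, 0
5. ◇◇(b ∧ ¬c), 0
6. ¬(□a ∧ ◇(b ∧ ¬c)), 0
7. □a, 0
8. a, 0
9. ¬◇(b ∧ ¬c), 0
10. ¬(b ∧ ¬c), 0
11. c, 0
12. ◇(b ∧ ¬c), 1
13. ¬(□a ∧ ◇(b ∧ ¬c)), 1
14. □a, 1
15. a, 1
16. ¬(b ∧ ¬c), 1
17. ¬◇(b ∧ ¬c), 1
18. c, 1
19. b ∧ ¬c, 2
20. b, 2
21. ¬c, 2
22. ¬(□a ∧ ◇(b ∧ ¬c)), 2
23. □a, 2
24. a, 2
25. ¬(b ∧ ¬c), 2
26. ¬◇(b ∧ ¬c), 2
27. c, 2
Accessibility: 0R0, 0R1, 0R2, 1R1, 1R2, 2R2
Branch closes: c and ¬c both at 2.
All branches of the tableau close; one closing branch shown above.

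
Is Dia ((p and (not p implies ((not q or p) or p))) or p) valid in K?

Not valid

Tableau for the negation not Dia ((p and (not p implies ((not q or p) or p))) or p):
1. not Dia ((p and (not p implies ((not q or p) or p))) or p), u
The negation has an open branch (countermodel exists).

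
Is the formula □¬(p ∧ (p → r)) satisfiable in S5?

1. □¬(p ∧ (p → r)), w0
2. ¬(p ∧ (p → r)), w0
3. ¬(p → r), w0
4. p, w0
5. ¬r, w0
Accessibility: w0Rw0

Satisfiable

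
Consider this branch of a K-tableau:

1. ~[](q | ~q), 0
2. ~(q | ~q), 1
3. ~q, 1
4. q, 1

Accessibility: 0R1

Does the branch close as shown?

Yes, closed

Both q and ~q appear at 1.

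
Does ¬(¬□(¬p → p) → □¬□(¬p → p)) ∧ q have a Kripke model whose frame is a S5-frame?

1. ¬(¬□(¬p → p) → □¬□(¬p → p)) ∧ q, 0
2. ¬(¬□(¬p → p) → □¬□(¬p → p)), 0
3. q, 0
4. ¬□(¬p → p), 0
5. ¬□¬□(¬p → p), 0
6. ¬(¬p → p), 1
7. ¬p, 1
8. □(¬p → p), 2
9. ¬p → p, 0
10. ¬p → p, 1
11. ¬p → p, 2
12. p, 0
13. p, 1
Accessibility: 0R0, 0R1, 0R2, 1R0, 1R1, 1R2, 2R0, 2R1, 2R2
Branch closes: p and ¬p both at 1.
(One branch shown.) All branches close.

No, unsatisfiable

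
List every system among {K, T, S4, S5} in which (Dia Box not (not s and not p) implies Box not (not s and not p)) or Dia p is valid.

S5

S4-tableau for the negation not ((Dia Box not (not s and not p) implies Box not (not s and not p)) or Dia p):
1. not ((Dia Box not (not s and not p) implies Box not (not s and not p)) or Dia p), 0
2. not (Dia Box not (not s and not p) implies Box not (not s and not p)), 0   [neg-or-rule on 1]
3. not Dia p, 0   [neg-or-rule on 1]
4. Dia Box not (not s and not p), 0   [neg-implies-rule on 2]
5. not Box not (not s and not p), 0   [neg-implies-rule on 2]
6. not p, 0   [neg-Dia-rule on 3 via 0R0]
7. Box not (not s and not p), 1   [Dia-rule on 4: fresh world 1, 0R1]
8. not p, 1   [neg-Dia-rule on 3 via 0R1]
9. not (not s and not p), 1   [Box-rule on 7 via 1R1]
10. s, 1   [neg-and-rule on 9 (branches; this branch)]
11. not s and not p, 2   [neg-Box-rule on 5: fresh world 2, 0R2]
12. not s, 2   [and-rule on 11]
13. not p, 2   [and-rule on 11]
Accessibility: 0R0, 0R1, 0R2, 1R1, 2R2
Complete open branch: countermodel on an S4-frame, so not valid in S4, nor in K, T (the same frame is also a K-frame and a T-frame).
S5-tableau for the negation not ((Dia Box not (not s and not p) implies Box not (not s and not p)) or Dia p):
1. not ((Dia Box not (not s and not p) implies Box not (not s and not p)) or Dia p), 0
2. not (Dia Box not (not s and not p) implies Box not (not s and not p)), 0   [neg-or-rule on 1]
3. not Dia p, 0   [neg-or-rule on 1]
4. Dia Box not (not s and not p), 0   [neg-implies-rule on 2]
5. not Box not (not s and not p), 0   [neg-implies-rule on 2]
6. not p, 0   [neg-Dia-rule on 3 via 0R0]
7. Box not (not s and not p), 1   [Dia-rule on 4: fresh world 1, 0R1]
8. not p, 1   [neg-Dia-rule on 3 via 0R1]
9. not (not s and not p), 0   [Box-rule on 7 via 1R0]
10. not (not s and not p), 1   [Box-rule on 7 via 1R1]
11. s, 0   [neg-and-rule on 9 (branches; this branch)]
12. s, 1   [neg-and-rule on 10 (branches; this branch)]
13. not s and not p, 2   [neg-Box-rule on 5: fresh world 2, 0R2]
14. not s, 2   [and-rule on 13]
15. not p, 2   [and-rule on 13]
16. not (not s and not p), 2   [Box-rule on 7 via 1R2]
17. p, 2   [neg-and-rule on 16 (branches; this branch)]
Accessibility: 0R0, 0R1, 0R2, 1R0, 1R1, 1R2, 2R0, 2R1, 2R2
Branch closes: p and not p both at 2.
Every branch closes (one shown): valid in S5.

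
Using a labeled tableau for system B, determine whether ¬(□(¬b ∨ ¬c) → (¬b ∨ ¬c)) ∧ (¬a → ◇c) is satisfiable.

1. ¬(□(¬b ∨ ¬c) → (¬b ∨ ¬c)) ∧ (¬a → ◇c), w0
2. ¬(□(¬b ∨ ¬c) → (¬b ∨ ¬c)), w0   [∧-rule on 1]
3. ¬a → ◇c, w0   [∧-rule on 1]
4. □(¬b ∨ ¬c), w0   [¬→-rule on 2]
5. ¬(¬b ∨ ¬c), w0   [¬→-rule on 2]
6. b, w0   [¬∨-rule on 5]
7. c, w0   [¬∨-rule on 5]
8. ¬b ∨ ¬c, w0   [□-rule on 4 via w0Rw0]
9. ◇c, w0   [→-rule on 3 (branches; this branch)]
10. ¬c, w0   [∨-rule on 8 (branches; this branch)]
Accessibility: w0Rw0
Branch closes: c and ¬c both at w0.
All branches of the tableau close; one closing branch shown above.

Unsatisfiable (every branch closes)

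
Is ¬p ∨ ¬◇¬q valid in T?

No, not valid

Tableau for the negation ¬(¬p ∨ ¬◇¬q):
1. ¬(¬p ∨ ¬◇¬q), w0
2. p, w0   [¬∨-rule on 1]
3. ◇¬q, w0   [¬∨-rule on 1]
4. ¬q, w1   [◇-rule on 3: fresh world w1, w0Rw1]
Accessibility: w0Rw0, w0Rw1, w1Rw1
The negation has an open branch (countermodel exists).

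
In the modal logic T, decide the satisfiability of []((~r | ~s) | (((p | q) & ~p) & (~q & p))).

Satisfiable (open branch found)

1. []((~r | ~s) | (((p | q) & ~p) & (~q & p))), w0
2. (~r | ~s) | (((p | q) & ~p) & (~q & p)), w0
3. ~r | ~s, w0
4. ~s, w0
Accessibility: w0Rw0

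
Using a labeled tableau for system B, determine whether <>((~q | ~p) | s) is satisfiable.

Satisfiable (open branch found)

1. <>((~q | ~p) | s), 0
2. (~q | ~p) | s, 1
3. s, 1
Accessibility: 0R0, 0R1, 1R0, 1R1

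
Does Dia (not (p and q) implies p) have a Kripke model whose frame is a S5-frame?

1. Dia (not (p and q) implies p), w0
2. not (p and q) implies p, w1
3. p, w1
Accessibility: w0Rw0, w0Rw1, w1Rw0, w1Rw1

Satisfiable (open branch found)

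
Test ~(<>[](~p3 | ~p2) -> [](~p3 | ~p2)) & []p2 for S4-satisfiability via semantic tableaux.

1. ~(<>[](~p3 | ~p2) -> [](~p3 | ~p2)) & []p2, w0
2. ~(<>[](~p3 | ~p2) -> [](~p3 | ~p2)), w0   [&-rule on 1]
3. []p2, w0   [&-rule on 1]
4. <>[](~p3 | ~p2), w0   [~->-rule on 2]
5. ~[](~p3 | ~p2), w0   [~->-rule on 2]
6. p2, w0   [[]-rule on 3 via w0Rw0]
7. [](~p3 | ~p2), w1   [<>-rule on 4: fresh world w1, w0Rw1]
8. p2, w1   [[]-rule on 3 via w0Rw1]
9. ~p3 | ~p2, w1   [[]-rule on 7 via w1Rw1]
10. ~p3, w1   [|-rule on 9 (branches; this branch)]
11. ~(~p3 | ~p2), w2   [~[]-rule on 5: fresh world w2, w0Rw2]
12. p3, w2   [~|-rule on 11]
13. p2, w2   [~|-rule on 11]
Accessibility: w0Rw0, w0Rw1, w0Rw2, w1Rw1, w2Rw2

Yes, satisfiable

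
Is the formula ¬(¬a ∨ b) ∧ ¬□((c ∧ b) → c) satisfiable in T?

1. ¬(¬a ∨ b) ∧ ¬□((c ∧ b) → c), u
2. ¬(¬a ∨ b), u
3. ¬□((c ∧ b) → c), u
4. a, u
5. ¬b, u
6. ¬((c ∧ b) → c), v
7. c ∧ b, v
8. ¬c, v
9. c, v
10. b, v
Accessibility: uRu, uRv, vRv
Branch closes: c and ¬c both at v.
Every branch closes; the branch above is one of them.

Unsatisfiable (every branch closes)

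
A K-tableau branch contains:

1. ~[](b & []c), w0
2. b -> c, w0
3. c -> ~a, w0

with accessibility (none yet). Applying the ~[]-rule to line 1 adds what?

a fresh world w1 with w0Rw1, and ~(b & []c) at w1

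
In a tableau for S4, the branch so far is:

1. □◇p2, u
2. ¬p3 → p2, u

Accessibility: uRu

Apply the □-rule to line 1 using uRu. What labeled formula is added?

◇p2, u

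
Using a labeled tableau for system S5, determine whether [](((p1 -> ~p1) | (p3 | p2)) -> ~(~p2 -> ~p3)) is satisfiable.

Satisfiable

1. [](((p1 -> ~p1) | (p3 | p2)) -> ~(~p2 -> ~p3)), u
2. ((p1 -> ~p1) | (p3 | p2)) -> ~(~p2 -> ~p3), u   [[]-rule on 1 via uRu]
3. ~(~p2 -> ~p3), u   [->-rule on 2 (branches; this branch)]
4. ~p2, u   [~->-rule on 3]
5. p3, u   [~->-rule on 3]
Accessibility: uRu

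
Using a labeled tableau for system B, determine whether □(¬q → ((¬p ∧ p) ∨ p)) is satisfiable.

1. □(¬q → ((¬p ∧ p) ∨ p)), 0
2. ¬q → ((¬p ∧ p) ∨ p), 0   [□-rule on 1 via 0R0]
3. (¬p ∧ p) ∨ p, 0   [→-rule on 2 (branches; this branch)]
4. p, 0   [∨-rule on 3 (branches; this branch)]
Accessibility: 0R0

Satisfiable (open branch found)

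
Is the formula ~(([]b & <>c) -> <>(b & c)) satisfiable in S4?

1. ~(([]b & <>c) -> <>(b & c)), 0
2. []b & <>c, 0
3. ~<>(b & c), 0
4. []b, 0
5. <>c, 0
6. ~(b & c), 0
7. b, 0
8. ~c, 0
9. c, 1
10. ~(b & c), 1
11. b, 1
12. ~c, 1
Accessibility: 0R0, 0R1, 1R1
Branch closes: c and ~c both at 1.
Every branch closes; the branch above is one of them.

Unsatisfiable (every branch closes)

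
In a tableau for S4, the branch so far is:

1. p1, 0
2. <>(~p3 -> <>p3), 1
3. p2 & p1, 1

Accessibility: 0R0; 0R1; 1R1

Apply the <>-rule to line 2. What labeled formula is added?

a fresh world 2 with 1R2, and ~p3 -> <>p3 at 2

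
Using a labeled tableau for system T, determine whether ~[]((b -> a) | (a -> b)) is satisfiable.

Unsatisfiable

1. ~[]((b -> a) | (a -> b)), 0
2. ~((b -> a) | (a -> b)), 1
3. ~(b -> a), 1
4. ~(a -> b), 1
5. b, 1
6. ~a, 1
7. a, 1
8. ~b, 1
Accessibility: 0R0, 0R1, 1R1
Branch closes: a and ~a both at 1.
Every branch closes; the branch above is one of them.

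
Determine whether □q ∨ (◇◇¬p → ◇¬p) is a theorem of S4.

Valid in S4

Tableau for the negation ¬(□q ∨ (◇◇¬p → ◇¬p)):
1. ¬(□q ∨ (◇◇¬p → ◇¬p)), 0
2. ¬□q, 0   [¬∨-rule on 1]
3. ¬(◇◇¬p → ◇¬p), 0   [¬∨-rule on 1]
4. ◇◇¬p, 0   [¬→-rule on 3]
5. ¬◇¬p, 0   [¬→-rule on 3]
6. p, 0   [¬◇-rule on 5 via 0R0]
7. ¬q, 1   [¬□-rule on 2: fresh world 1, 0R1]
8. p, 1   [¬◇-rule on 5 via 0R1]
9. ◇¬p, 2   [◇-rule on 4: fresh world 2, 0R2]
10. p, 2   [¬◇-rule on 5 via 0R2]
11. ¬p, 3   [◇-rule on 9: fresh world 3, 2R3]
12. p, 3   [¬◇-rule on 5 via 0R3]
Accessibility: 0R0, 0R1, 0R2, 0R3, 1R1, 2R2, 2R3, 3R3
Branch closes: p and ¬p both at 3.
All branches of the negation close; one closing branch shown above.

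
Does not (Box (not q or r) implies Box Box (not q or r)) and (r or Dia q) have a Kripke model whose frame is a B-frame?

Satisfiable

1. not (Box (not q or r) implies Box Box (not q or r)) and (r or Dia q), 0
2. not (Box (not q or r) implies Box Box (not q or r)), 0   [and-rule on 1]
3. r or Dia q, 0   [and-rule on 1]
4. Box (not q or r), 0   [neg-implies-rule on 2]
5. not Box Box (not q or r), 0   [neg-implies-rule on 2]
6. not q or r, 0   [Box-rule on 4 via 0R0]
7. Dia q, 0   [or-rule on 3 (branches; this branch)]
8. r, 0   [or-rule on 6 (branches; this branch)]
9. not Box (not q or r), 1   [neg-Box-rule on 5: fresh world 1, 0R1]
10. not q or r, 1   [Box-rule on 4 via 0R1]
11. r, 1   [or-rule on 10 (branches; this branch)]
12. q, 2   [Dia-rule on 7: fresh world 2, 0R2]
13. not q or r, 2   [Box-rule on 4 via 0R2]
14. r, 2   [or-rule on 13 (branches; this branch)]
15. not (not q or r), 3   [neg-Box-rule on 9: fresh world 3, 1R3]
16. q, 3   [neg-or-rule on 15]
17. not r, 3   [neg-or-rule on 15]
Accessibility: 0R0, 0R1, 0R2, 1R0, 1R1, 1R3, 2R0, 2R2, 3R1, 3R3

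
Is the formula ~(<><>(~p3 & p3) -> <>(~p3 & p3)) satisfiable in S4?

No, unsatisfiable

1. ~(<><>(~p3 & p3) -> <>(~p3 & p3)), 0
2. <><>(~p3 & p3), 0   [~->-rule on 1]
3. ~<>(~p3 & p3), 0   [~->-rule on 1]
4. ~(~p3 & p3), 0   [~<>-rule on 3 via 0R0]
5. ~p3, 0   [~&-rule on 4 (branches; this branch)]
6. <>(~p3 & p3), 1   [<>-rule on 2: fresh world 1, 0R1]
7. ~(~p3 & p3), 1   [~<>-rule on 3 via 0R1]
8. ~p3, 1   [~&-rule on 7 (branches; this branch)]
9. ~p3 & p3, 2   [<>-rule on 6: fresh world 2, 1R2]
10. ~p3, 2   [&-rule on 9]
11. p3, 2   [&-rule on 9]
Accessibility: 0R0, 0R1, 0R2, 1R1, 1R2, 2R2
Branch closes: p3 and ~p3 both at 2.
All branches of the tableau close; one closing branch shown above.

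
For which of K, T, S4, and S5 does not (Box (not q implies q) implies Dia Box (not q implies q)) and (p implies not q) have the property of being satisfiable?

K

T-tableau for the formula:
1. not (Box (not q implies q) implies Dia Box (not q implies q)) and (p implies not q), u
2. not (Box (not q implies q) implies Dia Box (not q implies q)), u   [and-rule on 1]
3. p implies not q, u   [and-rule on 1]
4. Box (not q implies q), u   [neg-implies-rule on 2]
5. not Dia Box (not q implies q), u   [neg-implies-rule on 2]
6. not q implies q, u   [Box-rule on 4 via uRu]
7. not Box (not q implies q), u   [neg-Dia-rule on 5 via uRu]
8. not p, u   [implies-rule on 3 (branches; this branch)]
9. q, u   [implies-rule on 6 (branches; this branch)]
10. not (not q implies q), v   [neg-Box-rule on 7: fresh world v, uRv]
11. not q, v   [neg-implies-rule on 10]
12. not q implies q, v   [Box-rule on 4 via uRv]
13. not Box (not q implies q), v   [neg-Dia-rule on 5 via uRv]
14. q, v   [implies-rule on 12 (branches; this branch)]
Accessibility: uRu, uRv, vRv
Branch closes: q and not q both at v.
Every branch closes (one shown): unsatisfiable in T, hence also in S4, S5 (every S4/S5-frame is a T-frame).
K-tableau for the formula:
1. not (Box (not q implies q) implies Dia Box (not q implies q)) and (p implies not q), u
2. not (Box (not q implies q) implies Dia Box (not q implies q)), u   [and-rule on 1]
3. p implies not q, u   [and-rule on 1]
4. Box (not q implies q), u   [neg-implies-rule on 2]
5. not Dia Box (not q implies q), u   [neg-implies-rule on 2]
6. not q, u   [implies-rule on 3 (branches; this branch)]
Complete open branch: satisfiable in K.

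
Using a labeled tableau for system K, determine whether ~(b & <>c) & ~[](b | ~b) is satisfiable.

Unsatisfiable (every branch closes)

1. ~(b & <>c) & ~[](b | ~b), 0
2. ~(b & <>c), 0
3. ~[](b | ~b), 0
4. ~<>c, 0
5. ~(b | ~b), 1
6. ~b, 1
7. b, 1
Accessibility: 0R1
Branch closes: b and ~b both at 1.
All branches of the tableau close; one closing branch shown above.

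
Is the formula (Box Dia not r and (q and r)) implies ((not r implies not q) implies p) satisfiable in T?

1. (Box Dia not r and (q and r)) implies ((not r implies not q) implies p), 0
2. (not r implies not q) implies p, 0
3. p, 0
Accessibility: 0R0

Yes, satisfiable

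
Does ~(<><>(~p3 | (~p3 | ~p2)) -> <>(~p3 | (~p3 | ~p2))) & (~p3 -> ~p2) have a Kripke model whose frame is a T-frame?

Satisfiable

1. ~(<><>(~p3 | (~p3 | ~p2)) -> <>(~p3 | (~p3 | ~p2))) & (~p3 -> ~p2), u
2. ~(<><>(~p3 | (~p3 | ~p2)) -> <>(~p3 | (~p3 | ~p2))), u   [&-rule on 1]
3. ~p3 -> ~p2, u   [&-rule on 1]
4. <><>(~p3 | (~p3 | ~p2)), u   [~->-rule on 2]
5. ~<>(~p3 | (~p3 | ~p2)), u   [~->-rule on 2]
6. ~(~p3 | (~p3 | ~p2)), u   [~<>-rule on 5 via uRu]
7. p3, u   [~|-rule on 6]
8. ~(~p3 | ~p2), u   [~|-rule on 6]
9. p2, u   [~|-rule on 8]
10. <>(~p3 | (~p3 | ~p2)), v   [<>-rule on 4: fresh world v, uRv]
11. ~(~p3 | (~p3 | ~p2)), v   [~<>-rule on 5 via uRv]
12. p3, v   [~|-rule on 11]
13. ~(~p3 | ~p2), v   [~|-rule on 11]
14. p2, v   [~|-rule on 13]
15. ~p3 | (~p3 | ~p2), w   [<>-rule on 10: fresh world w, vRw]
16. ~p3 | ~p2, w   [|-rule on 15 (branches; this branch)]
17. ~p2, w   [|-rule on 16 (branches; this branch)]
Accessibility: uRu, uRv, vRv, vRw, wRw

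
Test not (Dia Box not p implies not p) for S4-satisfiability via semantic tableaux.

Satisfiable (open branch found)

1. not (Dia Box not p implies not p), w0
2. Dia Box not p, w0
3. p, w0
4. Box not p, w1
5. not p, w1
Accessibility: w0Rw0, w0Rw1, w1Rw1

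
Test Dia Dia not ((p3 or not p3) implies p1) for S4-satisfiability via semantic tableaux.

1. Dia Dia not ((p3 or not p3) implies p1), u
2. Dia not ((p3 or not p3) implies p1), v
3. not ((p3 or not p3) implies p1), w
4. p3 or not p3, w
5. not p1, w
6. not p3, w
Accessibility: uRu, uRv, uRw, vRv, vRw, wRw

Yes, satisfiable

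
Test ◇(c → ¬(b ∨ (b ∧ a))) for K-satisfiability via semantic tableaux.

1. ◇(c → ¬(b ∨ (b ∧ a))), u
2. c → ¬(b ∨ (b ∧ a)), v
3. ¬(b ∨ (b ∧ a)), v
4. ¬b, v
5. ¬(b ∧ a), v
6. ¬a, v
Accessibility: uRv

Satisfiable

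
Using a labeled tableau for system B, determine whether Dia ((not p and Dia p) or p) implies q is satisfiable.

1. Dia ((not p and Dia p) or p) implies q, w0
2. q, w0
Accessibility: w0Rw0

Yes, satisfiable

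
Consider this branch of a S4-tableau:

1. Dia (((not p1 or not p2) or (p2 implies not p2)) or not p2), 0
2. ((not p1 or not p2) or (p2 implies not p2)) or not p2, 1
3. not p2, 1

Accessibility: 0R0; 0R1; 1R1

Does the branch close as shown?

There is no literal clash: for every atom and world, at most one sign appears.

No, open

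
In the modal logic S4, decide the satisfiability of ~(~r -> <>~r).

1. ~(~r -> <>~r), 0
2. ~r, 0   [~->-rule on 1]
3. ~<>~r, 0   [~->-rule on 1]
4. r, 0   [~<>-rule on 3 via 0R0]
Accessibility: 0R0
Branch closes: r and ~r both at 0.
All branches of the tableau close; one closing branch shown above.

No, unsatisfiable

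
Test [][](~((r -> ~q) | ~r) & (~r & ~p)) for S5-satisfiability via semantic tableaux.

1. [][](~((r -> ~q) | ~r) & (~r & ~p)), w0
2. [](~((r -> ~q) | ~r) & (~r & ~p)), w0   [[]-rule on 1 via w0Rw0]
3. ~((r -> ~q) | ~r) & (~r & ~p), w0   [[]-rule on 2 via w0Rw0]
4. ~((r -> ~q) | ~r), w0   [&-rule on 3]
5. ~r & ~p, w0   [&-rule on 3]
6. ~(r -> ~q), w0   [~|-rule on 4]
7. r, w0   [~|-rule on 4]
8. ~r, w0   [&-rule on 5]
9. ~p, w0   [&-rule on 5]
Accessibility: w0Rw0
Branch closes: r and ~r both at w0.
All branches of the tableau close; one closing branch shown above.

Unsatisfiable (every branch closes)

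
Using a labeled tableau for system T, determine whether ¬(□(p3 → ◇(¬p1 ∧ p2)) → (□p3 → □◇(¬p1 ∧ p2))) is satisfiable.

No, unsatisfiable

1. ¬(□(p3 → ◇(¬p1 ∧ p2)) → (□p3 → □◇(¬p1 ∧ p2))), 0
2. □(p3 → ◇(¬p1 ∧ p2)), 0   [¬→-rule on 1]
3. ¬(□p3 → □◇(¬p1 ∧ p2)), 0   [¬→-rule on 1]
4. □p3, 0   [¬→-rule on 3]
5. ¬□◇(¬p1 ∧ p2), 0   [¬→-rule on 3]
6. p3 → ◇(¬p1 ∧ p2), 0   [□-rule on 2 via 0R0]
7. p3, 0   [□-rule on 4 via 0R0]
8. ◇(¬p1 ∧ p2), 0   [→-rule on 6 (branches; this branch)]
9. ¬◇(¬p1 ∧ p2), 1   [¬□-rule on 5: fresh world 1, 0R1]
10. p3 → ◇(¬p1 ∧ p2), 1   [□-rule on 2 via 0R1]
11. p3, 1   [□-rule on 4 via 0R1]
12. ¬(¬p1 ∧ p2), 1   [¬◇-rule on 9 via 1R1]
13. ◇(¬p1 ∧ p2), 1   [→-rule on 10 (branches; this branch)]
14. ¬p2, 1   [¬∧-rule on 12 (branches; this branch)]
15. ¬p1 ∧ p2, 2   [◇-rule on 8: fresh world 2, 0R2]
16. ¬p1, 2   [∧-rule on 15]
17. p2, 2   [∧-rule on 15]
18. p3 → ◇(¬p1 ∧ p2), 2   [□-rule on 2 via 0R2]
19. p3, 2   [□-rule on 4 via 0R2]
20. ◇(¬p1 ∧ p2), 2   [→-rule on 18 (branches; this branch)]
21. ¬p1 ∧ p2, 3   [◇-rule on 13: fresh world 3, 1R3]
22. ¬p1, 3   [∧-rule on 21]
23. p2, 3   [∧-rule on 21]
24. ¬(¬p1 ∧ p2), 3   [¬◇-rule on 9 via 1R3]
25. ¬p2, 3   [¬∧-rule on 24 (branches; this branch)]
Accessibility: 0R0, 0R1, 0R2, 1R1, 1R3, 2R2, 3R3
Branch closes: p2 and ¬p2 both at 3.
(One branch shown.) All branches close.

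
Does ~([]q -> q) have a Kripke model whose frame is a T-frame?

Unsatisfiable

1. ~([]q -> q), 0
2. []q, 0   [~->-rule on 1]
3. ~q, 0   [~->-rule on 1]
4. q, 0   [[]-rule on 2 via 0R0]
Accessibility: 0R0
Branch closes: q and ~q both at 0.
Every branch closes; the branch above is one of them.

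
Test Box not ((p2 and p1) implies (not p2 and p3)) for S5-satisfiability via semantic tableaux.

Satisfiable (open branch found)

1. Box not ((p2 and p1) implies (not p2 and p3)), u
2. not ((p2 and p1) implies (not p2 and p3)), u
3. p2 and p1, u
4. not (not p2 and p3), u
5. p2, u
6. p1, u
7. not p3, u
Accessibility: uRu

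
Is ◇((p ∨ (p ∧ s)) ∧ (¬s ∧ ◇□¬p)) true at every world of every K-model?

Tableau for the negation ¬◇((p ∨ (p ∧ s)) ∧ (¬s ∧ ◇□¬p)):
1. ¬◇((p ∨ (p ∧ s)) ∧ (¬s ∧ ◇□¬p)), w0
The negation has an open branch (countermodel exists).

No, not valid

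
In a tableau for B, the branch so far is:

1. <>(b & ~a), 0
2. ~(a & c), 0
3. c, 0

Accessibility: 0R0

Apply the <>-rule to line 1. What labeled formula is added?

a fresh world 1 with 0R1, and b & ~a at 1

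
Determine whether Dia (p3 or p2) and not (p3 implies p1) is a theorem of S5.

Not valid

Tableau for the negation not (Dia (p3 or p2) and not (p3 implies p1)):
1. not (Dia (p3 or p2) and not (p3 implies p1)), u
2. p3 implies p1, u   [neg-and-rule on 1 (branches; this branch)]
3. p1, u   [implies-rule on 2 (branches; this branch)]
Accessibility: uRu
The negation has an open branch (countermodel exists).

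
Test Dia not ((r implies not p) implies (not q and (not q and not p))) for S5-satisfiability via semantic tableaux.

Satisfiable

1. Dia not ((r implies not p) implies (not q and (not q and not p))), u
2. not ((r implies not p) implies (not q and (not q and not p))), v   [Dia-rule on 1: fresh world v, uRv]
3. r implies not p, v   [neg-implies-rule on 2]
4. not (not q and (not q and not p)), v   [neg-implies-rule on 2]
5. not p, v   [implies-rule on 3 (branches; this branch)]
6. not (not q and not p), v   [neg-and-rule on 4 (branches; this branch)]
7. q, v   [neg-and-rule on 6 (branches; this branch)]
Accessibility: uRu, uRv, vRu, vRv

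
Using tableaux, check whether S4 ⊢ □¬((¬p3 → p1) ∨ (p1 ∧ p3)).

No, not valid

Tableau for the negation ¬□¬((¬p3 → p1) ∨ (p1 ∧ p3)):
1. ¬□¬((¬p3 → p1) ∨ (p1 ∧ p3)), u
2. (¬p3 → p1) ∨ (p1 ∧ p3), v
3. p1 ∧ p3, v
4. p1, v
5. p3, v
Accessibility: uRu, uRv, vRv
The negation has an open branch (countermodel exists).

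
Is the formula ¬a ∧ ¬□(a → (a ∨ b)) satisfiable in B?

No, unsatisfiable

1. ¬a ∧ ¬□(a → (a ∨ b)), 0
2. ¬a, 0
3. ¬□(a → (a ∨ b)), 0
4. ¬(a → (a ∨ b)), 1
5. a, 1
6. ¬(a ∨ b), 1
7. ¬a, 1
8. ¬b, 1
Accessibility: 0R0, 0R1, 1R0, 1R1
Branch closes: a and ¬a both at 1.
(One branch shown.) All branches close.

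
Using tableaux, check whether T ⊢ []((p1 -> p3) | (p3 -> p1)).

Yes, valid

Tableau for the negation ~[]((p1 -> p3) | (p3 -> p1)):
1. ~[]((p1 -> p3) | (p3 -> p1)), u
2. ~((p1 -> p3) | (p3 -> p1)), v   [~[]-rule on 1: fresh world v, uRv]
3. ~(p1 -> p3), v   [~|-rule on 2]
4. ~(p3 -> p1), v   [~|-rule on 2]
5. p1, v   [~->-rule on 3]
6. ~p3, v   [~->-rule on 3]
7. p3, v   [~->-rule on 4]
8. ~p1, v   [~->-rule on 4]
Accessibility: uRu, uRv, vRv
Branch closes: p3 and ~p3 both at v.
Every branch of the negation's tableau closes; the branch above is one of them.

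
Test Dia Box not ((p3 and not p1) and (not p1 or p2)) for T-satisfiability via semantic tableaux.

Satisfiable

1. Dia Box not ((p3 and not p1) and (not p1 or p2)), w0
2. Box not ((p3 and not p1) and (not p1 or p2)), w1   [Dia-rule on 1: fresh world w1, w0Rw1]
3. not ((p3 and not p1) and (not p1 or p2)), w1   [Box-rule on 2 via w1Rw1]
4. not (not p1 or p2), w1   [neg-and-rule on 3 (branches; this branch)]
5. p1, w1   [neg-or-rule on 4]
6. not p2, w1   [neg-or-rule on 4]
Accessibility: w0Rw0, w0Rw1, w1Rw1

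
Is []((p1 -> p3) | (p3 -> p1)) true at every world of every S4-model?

Valid

Tableau for the negation ~[]((p1 -> p3) | (p3 -> p1)):
1. ~[]((p1 -> p3) | (p3 -> p1)), w0
2. ~((p1 -> p3) | (p3 -> p1)), w1
3. ~(p1 -> p3), w1
4. ~(p3 -> p1), w1
5. p1, w1
6. ~p3, w1
7. p3, w1
8. ~p1, w1
Accessibility: w0Rw0, w0Rw1, w1Rw1
Branch closes: p3 and ~p3 both at w1.
All branches of the negation close; one closing branch shown above.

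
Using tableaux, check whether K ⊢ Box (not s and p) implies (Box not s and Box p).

Yes, valid

Tableau for the negation not (Box (not s and p) implies (Box not s and Box p)):
1. not (Box (not s and p) implies (Box not s and Box p)), u
2. Box (not s and p), u
3. not (Box not s and Box p), u
4. not Box p, u
5. not p, v
6. not s and p, v
7. not s, v
8. p, v
Accessibility: uRv
Branch closes: p and not p both at v.
Every branch of the negation's tableau closes; the branch above is one of them.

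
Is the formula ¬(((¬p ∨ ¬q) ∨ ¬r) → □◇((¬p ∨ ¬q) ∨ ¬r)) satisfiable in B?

Unsatisfiable (every branch closes)

1. ¬(((¬p ∨ ¬q) ∨ ¬r) → □◇((¬p ∨ ¬q) ∨ ¬r)), w0
2. (¬p ∨ ¬q) ∨ ¬r, w0
3. ¬□◇((¬p ∨ ¬q) ∨ ¬r), w0
4. ¬p ∨ ¬q, w0
5. ¬q, w0
6. ¬◇((¬p ∨ ¬q) ∨ ¬r), w1
7. ¬((¬p ∨ ¬q) ∨ ¬r), w0
8. ¬(¬p ∨ ¬q), w0
9. r, w0
10. p, w0
11. q, w0
Accessibility: w0Rw0, w0Rw1, w1Rw0, w1Rw1
Branch closes: q and ¬q both at w0.
All branches of the tableau close; one closing branch shown above.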